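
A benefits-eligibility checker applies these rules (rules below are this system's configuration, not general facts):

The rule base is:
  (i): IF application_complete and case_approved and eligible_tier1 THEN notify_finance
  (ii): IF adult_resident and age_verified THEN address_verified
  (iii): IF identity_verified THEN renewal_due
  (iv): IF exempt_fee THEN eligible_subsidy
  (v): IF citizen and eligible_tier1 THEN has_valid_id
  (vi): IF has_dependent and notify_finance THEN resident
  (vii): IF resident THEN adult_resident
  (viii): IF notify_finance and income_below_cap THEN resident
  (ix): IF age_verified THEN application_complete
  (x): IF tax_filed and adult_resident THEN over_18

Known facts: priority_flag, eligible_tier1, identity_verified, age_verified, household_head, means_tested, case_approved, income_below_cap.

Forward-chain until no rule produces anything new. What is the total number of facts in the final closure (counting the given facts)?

14

Round 1: (iii) [IF identity_verified THEN renewal_due]; (ix) [IF age_verified THEN application_complete]. Adds renewal_due, application_complete.
Round 2: (i) [IF application_complete and case_approved and eligible_tier1 THEN notify_finance]. Adds notify_finance.
Round 3: (viii) [IF notify_finance and income_below_cap THEN resident]. Adds resident.
Round 4: (vii) [IF resident THEN adult_resident]. Adds adult_resident.
Round 5: (ii) [IF adult_resident and age_verified THEN address_verified]. Adds address_verified.
Closure: {address_verified, adult_resident, age_verified, application_complete, case_approved, eligible_tier1, household_head, identity_verified, income_below_cap, means_tested, notify_finance, priority_flag, renewal_due, resident} — 14 facts.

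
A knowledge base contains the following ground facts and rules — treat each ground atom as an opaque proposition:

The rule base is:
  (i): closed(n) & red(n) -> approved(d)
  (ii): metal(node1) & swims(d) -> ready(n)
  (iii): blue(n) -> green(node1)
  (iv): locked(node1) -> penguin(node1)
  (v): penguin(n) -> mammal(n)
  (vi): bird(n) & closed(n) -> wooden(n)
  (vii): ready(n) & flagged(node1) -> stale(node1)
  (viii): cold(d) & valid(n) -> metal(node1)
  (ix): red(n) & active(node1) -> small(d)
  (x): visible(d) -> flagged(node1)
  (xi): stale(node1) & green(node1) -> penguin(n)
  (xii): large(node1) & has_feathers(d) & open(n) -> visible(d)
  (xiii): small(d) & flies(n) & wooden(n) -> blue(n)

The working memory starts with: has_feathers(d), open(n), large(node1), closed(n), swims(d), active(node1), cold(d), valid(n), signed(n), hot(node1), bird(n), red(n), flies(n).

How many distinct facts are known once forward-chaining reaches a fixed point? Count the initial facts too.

Round 1 — (i), (vi), (viii), (ix), (xii), derive approved(d), wooden(n), metal(node1), small(d), visible(d).
Round 2 — (ii), (x), (xiii), derive ready(n), flagged(node1), blue(n).
Round 3 — (iii), (vii), derive green(node1), stale(node1).
Round 4 — (xi), derive penguin(n).
Round 5 — (v), derive mammal(n).
Closure: {active(node1), approved(d), bird(n), blue(n), closed(n), cold(d), flagged(node1), flies(n), green(node1), has_feathers(d), hot(node1), large(node1), mammal(n), metal(node1), open(n), penguin(n), ready(n), red(n), signed(n), small(d), stale(node1), swims(d), valid(n), visible(d), wooden(n)} — 25 facts.

25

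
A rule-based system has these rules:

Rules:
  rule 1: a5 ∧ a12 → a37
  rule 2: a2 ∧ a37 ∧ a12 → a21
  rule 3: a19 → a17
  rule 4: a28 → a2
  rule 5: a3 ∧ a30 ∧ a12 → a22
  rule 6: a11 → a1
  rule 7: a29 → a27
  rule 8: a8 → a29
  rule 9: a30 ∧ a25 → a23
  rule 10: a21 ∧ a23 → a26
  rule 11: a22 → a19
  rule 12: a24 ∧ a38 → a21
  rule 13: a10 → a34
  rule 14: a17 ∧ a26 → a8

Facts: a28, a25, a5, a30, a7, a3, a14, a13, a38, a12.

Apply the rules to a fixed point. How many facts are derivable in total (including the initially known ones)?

21

Round 1 fires rule 1, rule 4, rule 5, rule 9, giving a37, a2, a22, a23.
Round 2 fires rule 2, rule 11, giving a21, a19.
Round 3 fires rule 3, rule 10, giving a17, a26.
Round 4 fires rule 14, giving a8.
Round 5 fires rule 8, giving a29.
Round 6 fires rule 7, giving a27.
Closure: {a12, a13, a14, a17, a19, a2, a21, a22, a23, a25, a26, a27, a28, a29, a3, a30, a37, a38, a5, a7, a8} — 21 facts.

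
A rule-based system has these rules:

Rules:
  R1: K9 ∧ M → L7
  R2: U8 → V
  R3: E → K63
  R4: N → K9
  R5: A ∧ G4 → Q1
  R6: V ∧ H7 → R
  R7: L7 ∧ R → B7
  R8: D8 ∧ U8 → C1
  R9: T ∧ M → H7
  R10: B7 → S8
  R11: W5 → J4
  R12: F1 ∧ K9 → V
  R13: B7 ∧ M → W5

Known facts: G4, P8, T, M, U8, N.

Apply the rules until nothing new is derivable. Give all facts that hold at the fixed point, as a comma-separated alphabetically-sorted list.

Round 1 fires R2, R4, R9, giving V, K9, H7.
Round 2 fires R1, R6, giving L7, R.
Round 3 fires R7, giving B7.
Round 4 fires R10, R13, giving S8, W5.
Round 5 fires R11, giving J4.

B7, G4, H7, J4, K9, L7, M, N, P8, R, S8, T, U8, V, W5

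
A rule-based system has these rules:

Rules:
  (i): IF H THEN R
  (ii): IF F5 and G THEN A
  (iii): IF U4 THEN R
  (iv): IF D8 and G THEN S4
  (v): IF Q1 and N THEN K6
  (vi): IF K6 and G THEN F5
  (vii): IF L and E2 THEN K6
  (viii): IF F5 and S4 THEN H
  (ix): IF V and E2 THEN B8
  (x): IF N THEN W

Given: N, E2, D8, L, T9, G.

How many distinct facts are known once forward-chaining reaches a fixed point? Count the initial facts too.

13

Round 1: (iv) [IF D8 and G THEN S4]; (vii) [IF L and E2 THEN K6]; (x) [IF N THEN W]. New: S4, K6, W.
Round 2: (vi) [IF K6 and G THEN F5]. New: F5.
Round 3: (ii) [IF F5 and G THEN A]; (viii) [IF F5 and S4 THEN H]. New: A, H.
Round 4: (i) [IF H THEN R]. New: R.
Closure: {A, D8, E2, F5, G, H, K6, L, N, R, S4, T9, W} — 13 facts.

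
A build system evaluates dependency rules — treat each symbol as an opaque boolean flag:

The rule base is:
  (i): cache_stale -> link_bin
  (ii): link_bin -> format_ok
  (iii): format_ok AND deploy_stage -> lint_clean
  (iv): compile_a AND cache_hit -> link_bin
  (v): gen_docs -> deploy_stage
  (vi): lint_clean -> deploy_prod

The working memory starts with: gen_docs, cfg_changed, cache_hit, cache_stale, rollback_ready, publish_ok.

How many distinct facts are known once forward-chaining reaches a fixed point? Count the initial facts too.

11

Round 1 — (i), (v), derive link_bin, deploy_stage.
Round 2 — (ii), derive format_ok.
Round 3 — (iii), derive lint_clean.
Round 4 — (vi), derive deploy_prod.
Closure: {cache_hit, cache_stale, cfg_changed, deploy_prod, deploy_stage, format_ok, gen_docs, link_bin, lint_clean, publish_ok, rollback_ready} — 11 facts.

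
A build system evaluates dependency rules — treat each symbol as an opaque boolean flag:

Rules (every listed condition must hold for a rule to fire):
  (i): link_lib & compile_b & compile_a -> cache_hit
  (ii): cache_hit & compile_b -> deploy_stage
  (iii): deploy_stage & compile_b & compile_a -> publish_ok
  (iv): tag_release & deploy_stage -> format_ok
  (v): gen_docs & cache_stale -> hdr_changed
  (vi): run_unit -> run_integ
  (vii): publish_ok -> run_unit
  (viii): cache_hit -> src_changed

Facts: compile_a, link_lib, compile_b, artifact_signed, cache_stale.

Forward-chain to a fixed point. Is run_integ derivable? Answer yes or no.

yes

Round 1 — (i), derive cache_hit.
Round 2 — (ii), (viii), derive deploy_stage, src_changed.
Round 3 — (iii), derive publish_ok.
Round 4 — (vii), derive run_unit.
Round 5 — (vi), derive run_integ.
run_integ appears in round 5, so it is derivable.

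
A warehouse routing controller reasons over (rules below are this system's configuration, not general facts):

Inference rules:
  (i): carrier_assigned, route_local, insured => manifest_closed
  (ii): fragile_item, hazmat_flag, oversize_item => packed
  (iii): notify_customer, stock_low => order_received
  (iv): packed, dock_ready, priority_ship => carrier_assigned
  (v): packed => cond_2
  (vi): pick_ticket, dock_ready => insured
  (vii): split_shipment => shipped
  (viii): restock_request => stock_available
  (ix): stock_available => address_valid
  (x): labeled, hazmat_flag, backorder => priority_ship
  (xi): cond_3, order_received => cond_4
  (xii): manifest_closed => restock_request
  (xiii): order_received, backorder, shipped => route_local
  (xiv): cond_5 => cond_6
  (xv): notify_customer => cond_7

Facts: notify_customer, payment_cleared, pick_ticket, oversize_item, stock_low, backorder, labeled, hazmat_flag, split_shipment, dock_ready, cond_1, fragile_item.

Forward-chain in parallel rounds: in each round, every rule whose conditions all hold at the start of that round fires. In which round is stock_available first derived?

5

Round 1: (ii) [fragile_item, hazmat_flag, oversize_item => packed]; (iii) [notify_customer, stock_low => order_received]; (vi) [pick_ticket, dock_ready => insured]; (vii) [split_shipment => shipped]; (x) [labeled, hazmat_flag, backorder => priority_ship]; (xv) [notify_customer => cond_7]. New: packed, order_received, insured, shipped, priority_ship, cond_7.
Round 2: (iv) [packed, dock_ready, priority_ship => carrier_assigned]; (v) [packed => cond_2]; (xiii) [order_received, backorder, shipped => route_local]. New: carrier_assigned, cond_2, route_local.
Round 3: (i) [carrier_assigned, route_local, insured => manifest_closed]. New: manifest_closed.
Round 4: (xii) [manifest_closed => restock_request]. New: restock_request.
Round 5: (viii) [restock_request => stock_available]. New: stock_available.
stock_available first appears in round 5.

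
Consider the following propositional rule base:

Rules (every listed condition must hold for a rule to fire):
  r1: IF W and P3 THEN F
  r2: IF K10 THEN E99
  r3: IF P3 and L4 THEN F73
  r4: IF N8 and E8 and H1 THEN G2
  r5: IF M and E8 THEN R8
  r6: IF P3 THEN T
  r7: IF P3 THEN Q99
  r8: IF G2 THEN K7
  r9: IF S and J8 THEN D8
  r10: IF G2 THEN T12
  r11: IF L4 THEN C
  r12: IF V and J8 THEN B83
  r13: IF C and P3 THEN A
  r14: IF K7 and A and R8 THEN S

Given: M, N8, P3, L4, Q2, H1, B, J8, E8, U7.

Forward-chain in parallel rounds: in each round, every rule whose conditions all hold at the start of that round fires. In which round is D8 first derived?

[1] r3 [IF P3 and L4 THEN F73]; r4 [IF N8 and E8 and H1 THEN G2]; r5 [IF M and E8 THEN R8]; r6 [IF P3 THEN T]; r7 [IF P3 THEN Q99]; r11 [IF L4 THEN C]. ⇒ new: F73, G2, R8, T, Q99, C.
[2] r8 [IF G2 THEN K7]; r10 [IF G2 THEN T12]; r13 [IF C and P3 THEN A]. ⇒ new: K7, T12, A.
[3] r14 [IF K7 and A and R8 THEN S]. ⇒ new: S.
[4] r9 [IF S and J8 THEN D8]. ⇒ new: D8.
D8 first appears in round 4.

4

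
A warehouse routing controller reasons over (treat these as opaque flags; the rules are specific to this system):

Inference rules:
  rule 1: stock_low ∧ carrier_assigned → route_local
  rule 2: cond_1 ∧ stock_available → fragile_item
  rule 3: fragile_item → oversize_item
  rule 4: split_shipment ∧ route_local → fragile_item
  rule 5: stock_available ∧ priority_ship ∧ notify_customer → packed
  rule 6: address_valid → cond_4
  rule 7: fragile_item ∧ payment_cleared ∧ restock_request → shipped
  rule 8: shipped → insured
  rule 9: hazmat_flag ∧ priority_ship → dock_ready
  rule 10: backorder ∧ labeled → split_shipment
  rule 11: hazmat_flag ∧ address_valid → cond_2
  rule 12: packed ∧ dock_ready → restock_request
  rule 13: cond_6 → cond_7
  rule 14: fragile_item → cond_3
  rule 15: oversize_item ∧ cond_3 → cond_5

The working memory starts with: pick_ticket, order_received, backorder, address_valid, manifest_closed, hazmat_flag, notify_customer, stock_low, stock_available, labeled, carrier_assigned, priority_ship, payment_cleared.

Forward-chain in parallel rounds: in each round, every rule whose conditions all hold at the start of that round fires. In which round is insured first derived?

Round 1: rule 1 [stock_low ∧ carrier_assigned → route_local]; rule 5 [stock_available ∧ priority_ship ∧ notify_customer → packed]; rule 6 [address_valid → cond_4]; rule 9 [hazmat_flag ∧ priority_ship → dock_ready]; rule 10 [backorder ∧ labeled → split_shipment]; rule 11 [hazmat_flag ∧ address_valid → cond_2]. New: route_local, packed, cond_4, dock_ready, split_shipment, cond_2.
Round 2: rule 4 [split_shipment ∧ route_local → fragile_item]; rule 12 [packed ∧ dock_ready → restock_request]. New: fragile_item, restock_request.
Round 3: rule 3 [fragile_item → oversize_item]; rule 7 [fragile_item ∧ payment_cleared ∧ restock_request → shipped]; rule 14 [fragile_item → cond_3]. New: oversize_item, shipped, cond_3.
Round 4: rule 8 [shipped → insured]; rule 15 [oversize_item ∧ cond_3 → cond_5]. New: insured, cond_5.
insured first appears in round 4.

4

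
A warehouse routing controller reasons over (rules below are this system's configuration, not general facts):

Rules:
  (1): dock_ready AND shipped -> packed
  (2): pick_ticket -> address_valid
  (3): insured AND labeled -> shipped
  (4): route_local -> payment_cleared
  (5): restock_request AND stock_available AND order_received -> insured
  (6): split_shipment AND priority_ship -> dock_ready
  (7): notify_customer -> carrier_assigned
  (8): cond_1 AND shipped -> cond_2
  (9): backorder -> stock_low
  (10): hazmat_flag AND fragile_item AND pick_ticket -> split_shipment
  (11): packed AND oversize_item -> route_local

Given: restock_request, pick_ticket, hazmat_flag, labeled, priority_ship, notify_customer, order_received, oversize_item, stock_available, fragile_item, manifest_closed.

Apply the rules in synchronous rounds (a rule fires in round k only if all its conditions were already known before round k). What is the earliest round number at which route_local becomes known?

[1] (2) [pick_ticket -> address_valid]; (5) [restock_request AND stock_available AND order_received -> insured]; (7) [notify_customer -> carrier_assigned]; (10) [hazmat_flag AND fragile_item AND pick_ticket -> split_shipment]. ⇒ new: address_valid, insured, carrier_assigned, split_shipment.
[2] (3) [insured AND labeled -> shipped]; (6) [split_shipment AND priority_ship -> dock_ready]. ⇒ new: shipped, dock_ready.
[3] (1) [dock_ready AND shipped -> packed]. ⇒ new: packed.
[4] (11) [packed AND oversize_item -> route_local]. ⇒ new: route_local.
route_local first appears in round 4.

4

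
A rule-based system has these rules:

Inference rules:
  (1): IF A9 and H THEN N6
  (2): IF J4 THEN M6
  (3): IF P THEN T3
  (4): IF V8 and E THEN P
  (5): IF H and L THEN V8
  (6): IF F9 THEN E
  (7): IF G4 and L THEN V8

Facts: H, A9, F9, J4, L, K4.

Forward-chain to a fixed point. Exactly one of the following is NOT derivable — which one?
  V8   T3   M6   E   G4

G4

Round 1 — (1), (2), (5), (6), derive N6, M6, V8, E.
Round 2 — (4), derive P.
Round 3 — (3), derive T3.
Derived: M6 (round 1), E (round 1), V8 (round 1), T3 (round 3). G4 never appears in any round.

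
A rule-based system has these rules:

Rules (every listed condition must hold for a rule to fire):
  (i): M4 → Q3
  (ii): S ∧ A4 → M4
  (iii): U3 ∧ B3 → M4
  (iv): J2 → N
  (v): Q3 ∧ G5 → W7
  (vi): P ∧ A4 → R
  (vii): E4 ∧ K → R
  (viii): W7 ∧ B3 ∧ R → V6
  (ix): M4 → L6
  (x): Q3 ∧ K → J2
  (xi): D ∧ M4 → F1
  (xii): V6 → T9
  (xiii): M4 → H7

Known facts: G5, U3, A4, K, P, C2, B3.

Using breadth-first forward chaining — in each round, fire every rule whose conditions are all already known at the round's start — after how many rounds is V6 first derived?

Round 1: (iii) [U3 ∧ B3 → M4]; (vi) [P ∧ A4 → R]. Adds M4, R.
Round 2: (i) [M4 → Q3]; (ix) [M4 → L6]; (xiii) [M4 → H7]. Adds Q3, L6, H7.
Round 3: (v) [Q3 ∧ G5 → W7]; (x) [Q3 ∧ K → J2]. Adds W7, J2.
Round 4: (iv) [J2 → N]; (viii) [W7 ∧ B3 ∧ R → V6]. Adds N, V6.
V6 first appears in round 4.

4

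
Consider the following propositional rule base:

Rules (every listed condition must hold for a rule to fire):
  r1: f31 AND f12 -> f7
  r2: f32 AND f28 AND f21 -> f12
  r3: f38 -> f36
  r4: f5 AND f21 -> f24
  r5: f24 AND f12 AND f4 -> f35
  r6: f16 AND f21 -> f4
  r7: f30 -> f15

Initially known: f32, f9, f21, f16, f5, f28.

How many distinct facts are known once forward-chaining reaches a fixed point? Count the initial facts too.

10

Round 1 fires r2, r4, r6, giving f12, f24, f4.
Round 2 fires r5, giving f35.
Closure: {f12, f16, f21, f24, f28, f32, f35, f4, f5, f9} — 10 facts.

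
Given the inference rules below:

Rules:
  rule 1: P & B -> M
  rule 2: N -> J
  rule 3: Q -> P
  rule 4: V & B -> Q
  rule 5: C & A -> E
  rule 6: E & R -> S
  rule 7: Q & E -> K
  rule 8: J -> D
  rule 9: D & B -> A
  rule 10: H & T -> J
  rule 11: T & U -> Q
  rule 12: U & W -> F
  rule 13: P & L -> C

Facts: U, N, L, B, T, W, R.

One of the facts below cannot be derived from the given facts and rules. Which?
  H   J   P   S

Round 1: rule 2 [N -> J]; rule 11 [T & U -> Q]; rule 12 [U & W -> F]. New: J, Q, F.
Round 2: rule 3 [Q -> P]; rule 8 [J -> D]. New: P, D.
Round 3: rule 1 [P & B -> M]; rule 9 [D & B -> A]; rule 13 [P & L -> C]. New: M, A, C.
Round 4: rule 5 [C & A -> E]. New: E.
Round 5: rule 6 [E & R -> S]; rule 7 [Q & E -> K]. New: S, K.
Derived: S (round 5), P (round 2), J (round 1). H never appears in any round.

H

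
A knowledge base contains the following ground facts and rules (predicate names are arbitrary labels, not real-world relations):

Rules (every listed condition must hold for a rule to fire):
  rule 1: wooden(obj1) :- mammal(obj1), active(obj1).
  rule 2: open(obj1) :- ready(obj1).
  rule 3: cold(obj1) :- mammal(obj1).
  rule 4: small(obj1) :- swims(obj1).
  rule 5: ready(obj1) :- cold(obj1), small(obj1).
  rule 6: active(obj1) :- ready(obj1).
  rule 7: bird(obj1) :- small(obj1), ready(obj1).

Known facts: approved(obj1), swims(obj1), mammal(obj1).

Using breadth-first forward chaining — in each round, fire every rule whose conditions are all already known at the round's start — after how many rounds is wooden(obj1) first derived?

4

Round 1 — rule 3, rule 4, derive cold(obj1), small(obj1).
Round 2 — rule 5, derive ready(obj1).
Round 3 — rule 2, rule 6, rule 7, derive open(obj1), active(obj1), bird(obj1).
Round 4 — rule 1, derive wooden(obj1).
wooden(obj1) first appears in round 4.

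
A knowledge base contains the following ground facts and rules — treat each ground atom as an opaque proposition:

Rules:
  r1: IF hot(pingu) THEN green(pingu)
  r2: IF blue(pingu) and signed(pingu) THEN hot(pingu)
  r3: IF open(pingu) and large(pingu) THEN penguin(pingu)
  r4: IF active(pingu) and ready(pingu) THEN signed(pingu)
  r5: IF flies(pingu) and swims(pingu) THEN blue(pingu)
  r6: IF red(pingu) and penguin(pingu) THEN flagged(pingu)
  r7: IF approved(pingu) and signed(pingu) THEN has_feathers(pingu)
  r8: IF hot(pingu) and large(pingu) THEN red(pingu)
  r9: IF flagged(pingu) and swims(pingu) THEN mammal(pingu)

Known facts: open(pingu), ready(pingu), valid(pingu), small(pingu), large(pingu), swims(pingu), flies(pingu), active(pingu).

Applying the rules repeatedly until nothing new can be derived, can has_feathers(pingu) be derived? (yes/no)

Round 1: r3 [IF open(pingu) and large(pingu) THEN penguin(pingu)]; r4 [IF active(pingu) and ready(pingu) THEN signed(pingu)]; r5 [IF flies(pingu) and swims(pingu) THEN blue(pingu)]. Adds penguin(pingu), signed(pingu), blue(pingu).
Round 2: r2 [IF blue(pingu) and signed(pingu) THEN hot(pingu)]. Adds hot(pingu).
Round 3: r1 [IF hot(pingu) THEN green(pingu)]; r8 [IF hot(pingu) and large(pingu) THEN red(pingu)]. Adds green(pingu), red(pingu).
Round 4: r6 [IF red(pingu) and penguin(pingu) THEN flagged(pingu)]. Adds flagged(pingu).
Round 5: r9 [IF flagged(pingu) and swims(pingu) THEN mammal(pingu)]. Adds mammal(pingu).
Fixed point reached. has_feathers(pingu) is concluded only by r7; r7 needs approved(pingu) (never derived).

no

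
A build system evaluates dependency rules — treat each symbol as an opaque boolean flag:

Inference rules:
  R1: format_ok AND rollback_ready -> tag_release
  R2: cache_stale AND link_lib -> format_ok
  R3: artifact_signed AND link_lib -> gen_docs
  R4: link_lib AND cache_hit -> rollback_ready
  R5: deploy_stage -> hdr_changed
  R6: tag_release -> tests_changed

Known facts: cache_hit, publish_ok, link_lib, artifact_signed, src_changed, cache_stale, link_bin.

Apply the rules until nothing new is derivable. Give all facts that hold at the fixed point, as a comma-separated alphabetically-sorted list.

artifact_signed, cache_hit, cache_stale, format_ok, gen_docs, link_bin, link_lib, publish_ok, rollback_ready, src_changed, tag_release, tests_changed

Round 1: R2 [cache_stale AND link_lib -> format_ok]; R3 [artifact_signed AND link_lib -> gen_docs]; R4 [link_lib AND cache_hit -> rollback_ready]. Adds format_ok, gen_docs, rollback_ready.
Round 2: R1 [format_ok AND rollback_ready -> tag_release]. Adds tag_release.
Round 3: R6 [tag_release -> tests_changed]. Adds tests_changed.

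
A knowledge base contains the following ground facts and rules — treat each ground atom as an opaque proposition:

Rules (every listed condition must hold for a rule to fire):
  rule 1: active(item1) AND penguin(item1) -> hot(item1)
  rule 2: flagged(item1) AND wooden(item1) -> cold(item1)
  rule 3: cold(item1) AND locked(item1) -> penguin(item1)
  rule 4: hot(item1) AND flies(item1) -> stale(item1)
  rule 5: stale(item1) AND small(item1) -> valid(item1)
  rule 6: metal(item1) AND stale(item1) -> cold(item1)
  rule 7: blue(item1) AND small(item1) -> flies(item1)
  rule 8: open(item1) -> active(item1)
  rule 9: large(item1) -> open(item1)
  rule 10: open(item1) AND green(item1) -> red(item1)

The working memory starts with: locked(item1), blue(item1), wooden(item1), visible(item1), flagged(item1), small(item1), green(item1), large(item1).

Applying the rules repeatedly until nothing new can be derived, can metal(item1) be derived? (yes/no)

[1] rule 2 [flagged(item1) AND wooden(item1) -> cold(item1)]; rule 7 [blue(item1) AND small(item1) -> flies(item1)]; rule 9 [large(item1) -> open(item1)]. ⇒ new: cold(item1), flies(item1), open(item1).
[2] rule 3 [cold(item1) AND locked(item1) -> penguin(item1)]; rule 8 [open(item1) -> active(item1)]; rule 10 [open(item1) AND green(item1) -> red(item1)]. ⇒ new: penguin(item1), active(item1), red(item1).
[3] rule 1 [active(item1) AND penguin(item1) -> hot(item1)]. ⇒ new: hot(item1).
[4] rule 4 [hot(item1) AND flies(item1) -> stale(item1)]. ⇒ new: stale(item1).
[5] rule 5 [stale(item1) AND small(item1) -> valid(item1)]. ⇒ new: valid(item1).
Fixed point reached. No rule has metal(item1) as a consequent, and it is not given.

no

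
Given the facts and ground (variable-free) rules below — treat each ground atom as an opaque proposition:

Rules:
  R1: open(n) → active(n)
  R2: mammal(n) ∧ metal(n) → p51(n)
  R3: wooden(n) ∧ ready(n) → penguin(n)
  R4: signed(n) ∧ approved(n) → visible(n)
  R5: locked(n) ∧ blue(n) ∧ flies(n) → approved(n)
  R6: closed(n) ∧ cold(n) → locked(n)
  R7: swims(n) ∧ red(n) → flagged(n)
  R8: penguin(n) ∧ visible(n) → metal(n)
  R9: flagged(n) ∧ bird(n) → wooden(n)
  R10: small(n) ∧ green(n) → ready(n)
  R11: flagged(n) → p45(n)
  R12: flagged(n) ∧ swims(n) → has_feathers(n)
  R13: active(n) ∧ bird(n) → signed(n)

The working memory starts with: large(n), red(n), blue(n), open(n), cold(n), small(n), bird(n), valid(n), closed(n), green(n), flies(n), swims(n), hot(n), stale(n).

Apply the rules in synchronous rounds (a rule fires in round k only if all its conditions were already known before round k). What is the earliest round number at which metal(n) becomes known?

Round 1 fires R1, R6, R7, R10, giving active(n), locked(n), flagged(n), ready(n).
Round 2 fires R5, R9, R11, R12, R13, giving approved(n), wooden(n), p45(n), has_feathers(n), signed(n).
Round 3 fires R3, R4, giving penguin(n), visible(n).
Round 4 fires R8, giving metal(n).
metal(n) first appears in round 4.

4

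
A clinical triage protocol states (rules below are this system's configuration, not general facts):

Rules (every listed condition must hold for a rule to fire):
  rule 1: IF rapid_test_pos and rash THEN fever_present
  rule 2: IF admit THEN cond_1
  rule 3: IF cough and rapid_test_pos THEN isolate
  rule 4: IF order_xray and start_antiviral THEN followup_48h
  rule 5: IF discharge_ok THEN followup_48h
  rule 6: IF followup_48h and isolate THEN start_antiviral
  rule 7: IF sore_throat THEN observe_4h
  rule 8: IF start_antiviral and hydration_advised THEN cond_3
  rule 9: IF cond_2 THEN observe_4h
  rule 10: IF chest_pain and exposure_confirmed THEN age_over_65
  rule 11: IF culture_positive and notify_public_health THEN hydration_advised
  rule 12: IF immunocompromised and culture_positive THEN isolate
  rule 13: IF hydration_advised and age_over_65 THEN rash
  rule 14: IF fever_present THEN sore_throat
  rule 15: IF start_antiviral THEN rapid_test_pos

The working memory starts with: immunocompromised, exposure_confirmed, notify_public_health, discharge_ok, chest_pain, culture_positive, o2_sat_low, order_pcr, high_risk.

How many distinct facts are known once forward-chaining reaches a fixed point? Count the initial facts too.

20

Round 1: rule 5 [IF discharge_ok THEN followup_48h]; rule 10 [IF chest_pain and exposure_confirmed THEN age_over_65]; rule 11 [IF culture_positive and notify_public_health THEN hydration_advised]; rule 12 [IF immunocompromised and culture_positive THEN isolate]. Adds followup_48h, age_over_65, hydration_advised, isolate.
Round 2: rule 6 [IF followup_48h and isolate THEN start_antiviral]; rule 13 [IF hydration_advised and age_over_65 THEN rash]. Adds start_antiviral, rash.
Round 3: rule 8 [IF start_antiviral and hydration_advised THEN cond_3]; rule 15 [IF start_antiviral THEN rapid_test_pos]. Adds cond_3, rapid_test_pos.
Round 4: rule 1 [IF rapid_test_pos and rash THEN fever_present]. Adds fever_present.
Round 5: rule 14 [IF fever_present THEN sore_throat]. Adds sore_throat.
Round 6: rule 7 [IF sore_throat THEN observe_4h]. Adds observe_4h.
Closure: {age_over_65, chest_pain, cond_3, culture_positive, discharge_ok, exposure_confirmed, fever_present, followup_48h, high_risk, hydration_advised, immunocompromised, isolate, notify_public_health, o2_sat_low, observe_4h, order_pcr, rapid_test_pos, rash, sore_throat, start_antiviral} — 20 facts.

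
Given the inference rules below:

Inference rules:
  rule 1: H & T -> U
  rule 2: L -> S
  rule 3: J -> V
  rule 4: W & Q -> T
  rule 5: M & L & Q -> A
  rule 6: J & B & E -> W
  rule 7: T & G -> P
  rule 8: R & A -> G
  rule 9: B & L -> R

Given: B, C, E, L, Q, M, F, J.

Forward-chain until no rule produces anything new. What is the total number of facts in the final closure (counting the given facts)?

[1] rule 2 [L -> S]; rule 3 [J -> V]; rule 5 [M & L & Q -> A]; rule 6 [J & B & E -> W]; rule 9 [B & L -> R]. ⇒ new: S, V, A, W, R.
[2] rule 4 [W & Q -> T]; rule 8 [R & A -> G]. ⇒ new: T, G.
[3] rule 7 [T & G -> P]. ⇒ new: P.
Closure: {A, B, C, E, F, G, J, L, M, P, Q, R, S, T, V, W} — 16 facts.

16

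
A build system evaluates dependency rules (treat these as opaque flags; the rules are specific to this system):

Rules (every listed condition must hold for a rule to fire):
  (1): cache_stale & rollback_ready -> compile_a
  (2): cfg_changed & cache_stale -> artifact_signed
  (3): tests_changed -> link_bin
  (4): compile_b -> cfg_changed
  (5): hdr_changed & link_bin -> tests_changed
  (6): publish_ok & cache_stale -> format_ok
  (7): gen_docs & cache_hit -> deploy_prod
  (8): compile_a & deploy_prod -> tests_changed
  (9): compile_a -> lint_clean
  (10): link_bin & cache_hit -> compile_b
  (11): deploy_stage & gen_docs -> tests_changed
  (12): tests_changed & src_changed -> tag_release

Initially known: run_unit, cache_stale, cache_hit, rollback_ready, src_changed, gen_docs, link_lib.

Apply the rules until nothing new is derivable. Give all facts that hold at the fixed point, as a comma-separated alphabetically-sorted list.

Round 1 — (1), (7), derive compile_a, deploy_prod.
Round 2 — (8), (9), derive tests_changed, lint_clean.
Round 3 — (3), (12), derive link_bin, tag_release.
Round 4 — (10), derive compile_b.
Round 5 — (4), derive cfg_changed.
Round 6 — (2), derive artifact_signed.

artifact_signed, cache_hit, cache_stale, cfg_changed, compile_a, compile_b, deploy_prod, gen_docs, link_bin, link_lib, lint_clean, rollback_ready, run_unit, src_changed, tag_release, tests_changed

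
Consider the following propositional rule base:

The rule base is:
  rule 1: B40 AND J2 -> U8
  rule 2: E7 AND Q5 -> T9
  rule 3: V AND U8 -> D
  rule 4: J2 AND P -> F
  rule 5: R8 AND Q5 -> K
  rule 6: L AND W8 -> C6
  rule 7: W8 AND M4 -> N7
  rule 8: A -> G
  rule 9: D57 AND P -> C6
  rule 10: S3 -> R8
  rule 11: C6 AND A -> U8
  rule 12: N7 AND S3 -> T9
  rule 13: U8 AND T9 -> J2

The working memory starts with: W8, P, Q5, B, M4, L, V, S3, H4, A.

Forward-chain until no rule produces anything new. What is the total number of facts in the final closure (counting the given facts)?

Round 1 fires rule 6, rule 7, rule 8, rule 10, giving C6, N7, G, R8.
Round 2 fires rule 5, rule 11, rule 12, giving K, U8, T9.
Round 3 fires rule 3, rule 13, giving D, J2.
Round 4 fires rule 4, giving F.
Closure: {A, B, C6, D, F, G, H4, J2, K, L, M4, N7, P, Q5, R8, S3, T9, U8, V, W8} — 20 facts.

20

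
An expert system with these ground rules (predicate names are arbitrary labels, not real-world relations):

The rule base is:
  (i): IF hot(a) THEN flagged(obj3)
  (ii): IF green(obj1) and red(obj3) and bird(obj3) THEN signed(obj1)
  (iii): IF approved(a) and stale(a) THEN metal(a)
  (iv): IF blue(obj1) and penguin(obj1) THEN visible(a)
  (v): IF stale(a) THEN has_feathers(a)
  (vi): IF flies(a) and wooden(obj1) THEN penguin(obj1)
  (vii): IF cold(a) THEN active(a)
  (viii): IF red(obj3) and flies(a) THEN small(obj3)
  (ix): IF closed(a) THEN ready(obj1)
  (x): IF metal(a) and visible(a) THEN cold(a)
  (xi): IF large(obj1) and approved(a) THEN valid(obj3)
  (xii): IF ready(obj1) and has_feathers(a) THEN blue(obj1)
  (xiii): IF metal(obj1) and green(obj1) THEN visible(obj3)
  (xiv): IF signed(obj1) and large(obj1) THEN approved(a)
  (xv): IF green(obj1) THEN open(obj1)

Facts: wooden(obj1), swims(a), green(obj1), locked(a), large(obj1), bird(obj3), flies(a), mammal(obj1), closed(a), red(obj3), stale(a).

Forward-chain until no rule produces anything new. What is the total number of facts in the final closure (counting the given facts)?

Round 1 fires (ii), (v), (vi), (viii), (ix), (xv), giving signed(obj1), has_feathers(a), penguin(obj1), small(obj3), ready(obj1), open(obj1).
Round 2 fires (xii), (xiv), giving blue(obj1), approved(a).
Round 3 fires (iii), (iv), (xi), giving metal(a), visible(a), valid(obj3).
Round 4 fires (x), giving cold(a).
Round 5 fires (vii), giving active(a).
Closure: {active(a), approved(a), bird(obj3), blue(obj1), closed(a), cold(a), flies(a), green(obj1), has_feathers(a), large(obj1), locked(a), mammal(obj1), metal(a), open(obj1), penguin(obj1), ready(obj1), red(obj3), signed(obj1), small(obj3), stale(a), swims(a), valid(obj3), visible(a), wooden(obj1)} — 24 facts.

24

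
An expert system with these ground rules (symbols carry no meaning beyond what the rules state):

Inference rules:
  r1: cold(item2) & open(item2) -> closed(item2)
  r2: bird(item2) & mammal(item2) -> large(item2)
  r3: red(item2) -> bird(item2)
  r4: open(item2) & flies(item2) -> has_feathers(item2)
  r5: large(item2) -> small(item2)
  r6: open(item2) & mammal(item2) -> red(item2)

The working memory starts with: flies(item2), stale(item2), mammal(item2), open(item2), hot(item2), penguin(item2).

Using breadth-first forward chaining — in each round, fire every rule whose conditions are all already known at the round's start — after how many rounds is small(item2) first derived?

Round 1 — r4, r6, derive has_feathers(item2), red(item2).
Round 2 — r3, derive bird(item2).
Round 3 — r2, derive large(item2).
Round 4 — r5, derive small(item2).
small(item2) first appears in round 4.

4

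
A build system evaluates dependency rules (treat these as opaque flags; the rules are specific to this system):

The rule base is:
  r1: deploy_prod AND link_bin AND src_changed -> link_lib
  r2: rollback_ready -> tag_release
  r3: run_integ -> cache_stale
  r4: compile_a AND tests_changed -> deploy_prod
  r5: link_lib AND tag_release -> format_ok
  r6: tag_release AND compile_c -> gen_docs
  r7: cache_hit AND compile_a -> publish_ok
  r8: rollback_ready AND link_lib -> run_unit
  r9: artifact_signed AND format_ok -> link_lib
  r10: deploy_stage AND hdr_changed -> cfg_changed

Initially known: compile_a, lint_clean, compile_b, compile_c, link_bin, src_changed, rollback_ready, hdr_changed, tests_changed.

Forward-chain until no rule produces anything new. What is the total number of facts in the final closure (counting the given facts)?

Round 1: r2 [rollback_ready -> tag_release]; r4 [compile_a AND tests_changed -> deploy_prod]. New: tag_release, deploy_prod.
Round 2: r1 [deploy_prod AND link_bin AND src_changed -> link_lib]; r6 [tag_release AND compile_c -> gen_docs]. New: link_lib, gen_docs.
Round 3: r5 [link_lib AND tag_release -> format_ok]; r8 [rollback_ready AND link_lib -> run_unit]. New: format_ok, run_unit.
Closure: {compile_a, compile_b, compile_c, deploy_prod, format_ok, gen_docs, hdr_changed, link_bin, link_lib, lint_clean, rollback_ready, run_unit, src_changed, tag_release, tests_changed} — 15 facts.

15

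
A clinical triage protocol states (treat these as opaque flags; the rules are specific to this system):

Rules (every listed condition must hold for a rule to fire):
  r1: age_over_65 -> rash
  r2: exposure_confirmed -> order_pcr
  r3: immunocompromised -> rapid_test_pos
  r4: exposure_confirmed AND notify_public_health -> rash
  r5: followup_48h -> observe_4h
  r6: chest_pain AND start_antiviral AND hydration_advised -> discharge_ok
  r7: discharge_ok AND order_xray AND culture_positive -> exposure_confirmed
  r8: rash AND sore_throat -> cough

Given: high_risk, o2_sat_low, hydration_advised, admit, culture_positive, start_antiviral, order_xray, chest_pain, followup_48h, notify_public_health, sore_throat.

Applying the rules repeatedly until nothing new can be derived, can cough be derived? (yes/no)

Round 1 fires r5, r6, giving observe_4h, discharge_ok.
Round 2 fires r7, giving exposure_confirmed.
Round 3 fires r2, r4, giving order_pcr, rash.
Round 4 fires r8, giving cough.
cough appears in round 4, so it is derivable.

yes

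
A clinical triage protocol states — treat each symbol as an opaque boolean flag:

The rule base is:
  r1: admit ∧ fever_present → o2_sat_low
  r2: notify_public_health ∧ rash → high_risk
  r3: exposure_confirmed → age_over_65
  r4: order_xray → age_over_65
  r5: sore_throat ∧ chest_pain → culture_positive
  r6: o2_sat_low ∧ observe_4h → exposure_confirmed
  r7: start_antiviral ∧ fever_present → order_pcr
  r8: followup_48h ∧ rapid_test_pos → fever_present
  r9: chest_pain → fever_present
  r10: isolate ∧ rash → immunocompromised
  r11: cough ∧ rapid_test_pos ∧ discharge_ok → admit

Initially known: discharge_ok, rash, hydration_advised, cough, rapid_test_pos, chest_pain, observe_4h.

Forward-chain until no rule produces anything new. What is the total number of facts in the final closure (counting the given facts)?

12

Round 1 — r9, r11, derive fever_present, admit.
Round 2 — r1, derive o2_sat_low.
Round 3 — r6, derive exposure_confirmed.
Round 4 — r3, derive age_over_65.
Closure: {admit, age_over_65, chest_pain, cough, discharge_ok, exposure_confirmed, fever_present, hydration_advised, o2_sat_low, observe_4h, rapid_test_pos, rash} — 12 facts.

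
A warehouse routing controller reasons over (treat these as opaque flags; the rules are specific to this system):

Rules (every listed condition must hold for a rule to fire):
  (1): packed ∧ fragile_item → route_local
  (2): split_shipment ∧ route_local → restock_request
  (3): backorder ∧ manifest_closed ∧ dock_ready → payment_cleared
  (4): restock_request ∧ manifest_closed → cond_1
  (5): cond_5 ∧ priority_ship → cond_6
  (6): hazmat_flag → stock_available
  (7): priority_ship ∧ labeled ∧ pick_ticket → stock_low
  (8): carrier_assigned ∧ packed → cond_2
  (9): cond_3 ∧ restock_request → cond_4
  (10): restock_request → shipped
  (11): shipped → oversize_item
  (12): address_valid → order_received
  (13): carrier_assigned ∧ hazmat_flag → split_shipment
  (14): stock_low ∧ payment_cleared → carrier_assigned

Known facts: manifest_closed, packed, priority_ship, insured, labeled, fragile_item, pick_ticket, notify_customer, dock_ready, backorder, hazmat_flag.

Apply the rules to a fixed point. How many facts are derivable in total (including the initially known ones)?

Round 1 — (1), (3), (6), (7), derive route_local, payment_cleared, stock_available, stock_low.
Round 2 — (14), derive carrier_assigned.
Round 3 — (8), (13), derive cond_2, split_shipment.
Round 4 — (2), derive restock_request.
Round 5 — (4), (10), derive cond_1, shipped.
Round 6 — (11), derive oversize_item.
Closure: {backorder, carrier_assigned, cond_1, cond_2, dock_ready, fragile_item, hazmat_flag, insured, labeled, manifest_closed, notify_customer, oversize_item, packed, payment_cleared, pick_ticket, priority_ship, restock_request, route_local, shipped, split_shipment, stock_available, stock_low} — 22 facts.

22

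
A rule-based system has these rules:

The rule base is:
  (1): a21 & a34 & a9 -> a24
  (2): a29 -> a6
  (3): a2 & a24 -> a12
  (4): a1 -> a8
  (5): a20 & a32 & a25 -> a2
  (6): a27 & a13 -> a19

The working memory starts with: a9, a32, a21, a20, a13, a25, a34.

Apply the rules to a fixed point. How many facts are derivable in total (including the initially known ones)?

Round 1: (1) [a21 & a34 & a9 -> a24]; (5) [a20 & a32 & a25 -> a2]. Adds a24, a2.
Round 2: (3) [a2 & a24 -> a12]. Adds a12.
Closure: {a12, a13, a2, a20, a21, a24, a25, a32, a34, a9} — 10 facts.

10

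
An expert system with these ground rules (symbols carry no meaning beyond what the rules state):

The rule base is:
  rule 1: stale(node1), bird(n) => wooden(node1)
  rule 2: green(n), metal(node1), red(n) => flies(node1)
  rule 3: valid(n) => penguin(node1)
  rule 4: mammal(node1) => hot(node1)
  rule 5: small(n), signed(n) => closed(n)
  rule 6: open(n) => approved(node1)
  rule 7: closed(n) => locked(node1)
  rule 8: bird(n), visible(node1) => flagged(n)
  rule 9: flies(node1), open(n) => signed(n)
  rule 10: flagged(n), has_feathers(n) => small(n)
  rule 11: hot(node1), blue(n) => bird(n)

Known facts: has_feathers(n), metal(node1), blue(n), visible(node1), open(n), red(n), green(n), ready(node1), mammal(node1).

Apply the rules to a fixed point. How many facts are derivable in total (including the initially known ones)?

18

[1] rule 2 [green(n), metal(node1), red(n) => flies(node1)]; rule 4 [mammal(node1) => hot(node1)]; rule 6 [open(n) => approved(node1)]. ⇒ new: flies(node1), hot(node1), approved(node1).
[2] rule 9 [flies(node1), open(n) => signed(n)]; rule 11 [hot(node1), blue(n) => bird(n)]. ⇒ new: signed(n), bird(n).
[3] rule 8 [bird(n), visible(node1) => flagged(n)]. ⇒ new: flagged(n).
[4] rule 10 [flagged(n), has_feathers(n) => small(n)]. ⇒ new: small(n).
[5] rule 5 [small(n), signed(n) => closed(n)]. ⇒ new: closed(n).
[6] rule 7 [closed(n) => locked(node1)]. ⇒ new: locked(node1).
Closure: {approved(node1), bird(n), blue(n), closed(n), flagged(n), flies(node1), green(n), has_feathers(n), hot(node1), locked(node1), mammal(node1), metal(node1), open(n), ready(node1), red(n), signed(n), small(n), visible(node1)} — 18 facts.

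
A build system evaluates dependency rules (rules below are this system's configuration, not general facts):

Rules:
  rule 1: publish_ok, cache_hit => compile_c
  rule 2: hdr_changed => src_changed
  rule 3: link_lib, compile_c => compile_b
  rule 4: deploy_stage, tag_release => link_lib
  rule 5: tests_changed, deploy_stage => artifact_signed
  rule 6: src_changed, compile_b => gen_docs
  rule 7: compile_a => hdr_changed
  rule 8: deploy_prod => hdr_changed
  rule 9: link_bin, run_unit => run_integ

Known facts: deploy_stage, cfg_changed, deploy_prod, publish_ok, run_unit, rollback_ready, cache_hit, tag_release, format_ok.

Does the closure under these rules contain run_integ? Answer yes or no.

no

Round 1: rule 1 [publish_ok, cache_hit => compile_c]; rule 4 [deploy_stage, tag_release => link_lib]; rule 8 [deploy_prod => hdr_changed]. Adds compile_c, link_lib, hdr_changed.
Round 2: rule 2 [hdr_changed => src_changed]; rule 3 [link_lib, compile_c => compile_b]. Adds src_changed, compile_b.
Round 3: rule 6 [src_changed, compile_b => gen_docs]. Adds gen_docs.
Fixed point reached. run_integ is concluded only by rule 9; rule 9 needs link_bin (never derived).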